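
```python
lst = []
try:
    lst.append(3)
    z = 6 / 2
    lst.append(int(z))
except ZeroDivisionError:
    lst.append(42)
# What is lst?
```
[3, 3]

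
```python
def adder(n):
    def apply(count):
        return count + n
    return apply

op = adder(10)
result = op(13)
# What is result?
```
23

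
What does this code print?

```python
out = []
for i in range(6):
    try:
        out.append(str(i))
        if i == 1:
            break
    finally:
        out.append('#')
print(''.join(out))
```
0#1#

finally runs even when breaking out of loop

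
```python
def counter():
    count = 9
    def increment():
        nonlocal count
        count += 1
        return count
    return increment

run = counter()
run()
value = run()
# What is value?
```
11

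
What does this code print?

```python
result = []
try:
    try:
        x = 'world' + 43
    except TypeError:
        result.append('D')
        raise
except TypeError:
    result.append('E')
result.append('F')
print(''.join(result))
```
DEF

raise without argument re-raises current exception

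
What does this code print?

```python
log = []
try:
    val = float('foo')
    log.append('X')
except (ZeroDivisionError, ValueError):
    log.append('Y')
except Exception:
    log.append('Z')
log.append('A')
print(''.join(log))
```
YA

ValueError matches tuple containing it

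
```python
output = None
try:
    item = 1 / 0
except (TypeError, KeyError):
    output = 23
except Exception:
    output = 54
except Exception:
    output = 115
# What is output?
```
54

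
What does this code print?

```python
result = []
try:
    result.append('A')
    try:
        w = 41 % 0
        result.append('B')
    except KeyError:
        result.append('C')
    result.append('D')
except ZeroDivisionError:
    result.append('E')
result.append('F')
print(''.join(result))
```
AEF

Inner handler doesn't match, propagates to outer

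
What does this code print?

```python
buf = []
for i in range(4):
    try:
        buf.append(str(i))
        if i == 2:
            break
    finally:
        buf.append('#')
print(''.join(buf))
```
0#1#2#

finally runs even when breaking out of loop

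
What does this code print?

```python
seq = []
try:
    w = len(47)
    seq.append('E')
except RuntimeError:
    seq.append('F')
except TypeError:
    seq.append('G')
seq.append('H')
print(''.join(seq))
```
GH

TypeError is caught by its specific handler, not RuntimeError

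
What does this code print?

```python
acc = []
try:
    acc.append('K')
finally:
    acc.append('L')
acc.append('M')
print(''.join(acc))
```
KLM

try/finally without except, no exception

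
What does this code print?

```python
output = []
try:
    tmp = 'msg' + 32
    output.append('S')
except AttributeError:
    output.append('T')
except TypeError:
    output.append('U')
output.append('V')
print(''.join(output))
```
UV

TypeError is caught by its specific handler, not AttributeError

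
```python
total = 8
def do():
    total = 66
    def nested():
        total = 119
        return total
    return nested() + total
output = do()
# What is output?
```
185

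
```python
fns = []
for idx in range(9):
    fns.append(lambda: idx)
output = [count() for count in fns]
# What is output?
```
[8, 8, 8, 8, 8, 8, 8, 8, 8]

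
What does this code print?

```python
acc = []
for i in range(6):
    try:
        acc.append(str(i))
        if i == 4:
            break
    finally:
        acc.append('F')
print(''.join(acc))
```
0F1F2F3F4F

finally runs even when breaking out of loop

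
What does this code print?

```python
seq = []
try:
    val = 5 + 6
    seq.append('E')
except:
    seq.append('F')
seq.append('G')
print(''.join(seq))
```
EG

No exception, try block completes normally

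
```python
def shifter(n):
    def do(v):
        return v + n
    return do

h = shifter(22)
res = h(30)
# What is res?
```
52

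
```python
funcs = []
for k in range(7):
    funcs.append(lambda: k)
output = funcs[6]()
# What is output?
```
6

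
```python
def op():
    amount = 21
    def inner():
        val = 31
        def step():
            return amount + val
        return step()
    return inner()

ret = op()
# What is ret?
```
52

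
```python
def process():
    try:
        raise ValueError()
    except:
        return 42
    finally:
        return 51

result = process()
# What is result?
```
51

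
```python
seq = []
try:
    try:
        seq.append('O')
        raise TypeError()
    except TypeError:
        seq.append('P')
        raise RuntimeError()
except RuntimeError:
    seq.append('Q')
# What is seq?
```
['O', 'P', 'Q']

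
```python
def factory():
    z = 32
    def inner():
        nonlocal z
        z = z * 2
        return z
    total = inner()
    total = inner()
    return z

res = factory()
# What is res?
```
128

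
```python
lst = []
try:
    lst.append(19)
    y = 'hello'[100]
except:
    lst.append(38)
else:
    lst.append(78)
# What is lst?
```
[19, 38]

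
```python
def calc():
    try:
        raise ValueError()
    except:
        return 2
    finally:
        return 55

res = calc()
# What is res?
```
55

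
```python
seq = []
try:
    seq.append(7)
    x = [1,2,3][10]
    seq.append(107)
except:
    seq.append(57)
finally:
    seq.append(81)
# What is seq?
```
[7, 57, 81]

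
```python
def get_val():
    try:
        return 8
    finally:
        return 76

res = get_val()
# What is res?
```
76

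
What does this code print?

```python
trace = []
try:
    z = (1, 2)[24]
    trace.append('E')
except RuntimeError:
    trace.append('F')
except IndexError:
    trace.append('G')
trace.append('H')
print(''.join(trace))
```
GH

IndexError is caught by its specific handler, not RuntimeError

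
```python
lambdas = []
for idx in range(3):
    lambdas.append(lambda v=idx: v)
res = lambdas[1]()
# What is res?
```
1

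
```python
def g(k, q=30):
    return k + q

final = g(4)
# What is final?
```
34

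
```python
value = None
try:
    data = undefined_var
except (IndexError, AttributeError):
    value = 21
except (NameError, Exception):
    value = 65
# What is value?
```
65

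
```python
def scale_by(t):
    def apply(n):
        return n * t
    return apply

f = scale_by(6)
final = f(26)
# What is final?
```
156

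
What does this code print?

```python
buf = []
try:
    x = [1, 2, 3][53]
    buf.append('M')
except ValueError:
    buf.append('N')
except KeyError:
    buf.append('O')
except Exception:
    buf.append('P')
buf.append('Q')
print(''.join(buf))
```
PQ

IndexError not specifically caught, falls to Exception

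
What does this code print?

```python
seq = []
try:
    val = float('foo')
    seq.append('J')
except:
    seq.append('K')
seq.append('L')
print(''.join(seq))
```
KL

Exception raised in try, caught by bare except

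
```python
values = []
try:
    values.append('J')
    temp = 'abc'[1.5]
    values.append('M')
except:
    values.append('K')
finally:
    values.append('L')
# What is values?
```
['J', 'K', 'L']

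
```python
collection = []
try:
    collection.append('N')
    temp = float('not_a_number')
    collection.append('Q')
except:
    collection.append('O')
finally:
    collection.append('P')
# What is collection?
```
['N', 'O', 'P']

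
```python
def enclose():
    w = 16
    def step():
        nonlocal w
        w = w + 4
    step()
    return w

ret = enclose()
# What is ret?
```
20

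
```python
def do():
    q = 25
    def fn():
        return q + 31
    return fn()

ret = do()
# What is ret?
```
56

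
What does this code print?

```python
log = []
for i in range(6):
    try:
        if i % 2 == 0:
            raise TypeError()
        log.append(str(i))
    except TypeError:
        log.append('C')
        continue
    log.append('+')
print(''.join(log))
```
C1+C3+C5+

continue in except skips rest of loop body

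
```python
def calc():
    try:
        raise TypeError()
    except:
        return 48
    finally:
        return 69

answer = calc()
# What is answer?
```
69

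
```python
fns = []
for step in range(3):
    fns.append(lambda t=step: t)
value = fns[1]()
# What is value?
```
1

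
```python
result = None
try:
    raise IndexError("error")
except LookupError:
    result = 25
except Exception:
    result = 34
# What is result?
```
25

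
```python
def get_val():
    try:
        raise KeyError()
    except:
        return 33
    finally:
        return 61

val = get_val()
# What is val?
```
61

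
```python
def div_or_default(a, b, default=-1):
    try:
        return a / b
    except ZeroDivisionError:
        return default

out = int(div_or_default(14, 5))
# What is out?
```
2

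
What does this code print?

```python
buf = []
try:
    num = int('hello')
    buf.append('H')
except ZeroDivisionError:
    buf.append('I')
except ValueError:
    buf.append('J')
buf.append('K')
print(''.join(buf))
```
JK

ValueError is caught by its specific handler, not ZeroDivisionError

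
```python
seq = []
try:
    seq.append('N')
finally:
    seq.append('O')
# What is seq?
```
['N', 'O']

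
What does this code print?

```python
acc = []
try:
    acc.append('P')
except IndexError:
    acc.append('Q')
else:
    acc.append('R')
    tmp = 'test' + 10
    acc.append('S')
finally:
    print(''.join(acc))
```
PR

Try succeeds, else appends 'R', TypeError in else is uncaught, finally prints before exception propagates ('S' never appended)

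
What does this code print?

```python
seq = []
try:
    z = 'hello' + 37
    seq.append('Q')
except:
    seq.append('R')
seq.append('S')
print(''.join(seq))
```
RS

Exception raised in try, caught by bare except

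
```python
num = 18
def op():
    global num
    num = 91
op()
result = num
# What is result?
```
91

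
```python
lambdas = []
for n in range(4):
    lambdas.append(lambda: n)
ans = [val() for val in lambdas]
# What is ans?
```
[3, 3, 3, 3]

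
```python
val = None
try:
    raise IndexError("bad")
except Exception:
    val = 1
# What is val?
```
1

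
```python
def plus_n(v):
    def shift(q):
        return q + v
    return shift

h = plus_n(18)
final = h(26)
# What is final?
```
44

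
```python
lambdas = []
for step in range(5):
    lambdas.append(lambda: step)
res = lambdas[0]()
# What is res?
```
4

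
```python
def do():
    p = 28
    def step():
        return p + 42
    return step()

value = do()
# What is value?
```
70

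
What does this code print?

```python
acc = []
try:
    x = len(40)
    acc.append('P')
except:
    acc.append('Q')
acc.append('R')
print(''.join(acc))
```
QR

Exception raised in try, caught by bare except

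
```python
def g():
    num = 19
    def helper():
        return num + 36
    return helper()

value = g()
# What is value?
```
55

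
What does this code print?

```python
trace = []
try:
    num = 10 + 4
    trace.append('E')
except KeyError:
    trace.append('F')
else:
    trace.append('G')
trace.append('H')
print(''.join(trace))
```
EGH

else block runs when no exception occurs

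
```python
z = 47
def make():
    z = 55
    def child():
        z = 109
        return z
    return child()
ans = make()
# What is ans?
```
109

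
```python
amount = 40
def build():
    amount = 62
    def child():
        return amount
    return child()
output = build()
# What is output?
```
62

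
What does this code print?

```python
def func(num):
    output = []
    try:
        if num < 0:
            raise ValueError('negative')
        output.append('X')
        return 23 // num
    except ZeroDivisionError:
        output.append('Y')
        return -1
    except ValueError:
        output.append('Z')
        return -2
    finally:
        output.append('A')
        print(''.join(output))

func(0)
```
XYA

num=0 causes ZeroDivisionError, caught, finally prints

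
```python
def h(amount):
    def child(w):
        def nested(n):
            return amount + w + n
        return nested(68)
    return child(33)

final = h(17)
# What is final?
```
118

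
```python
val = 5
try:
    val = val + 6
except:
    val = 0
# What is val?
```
11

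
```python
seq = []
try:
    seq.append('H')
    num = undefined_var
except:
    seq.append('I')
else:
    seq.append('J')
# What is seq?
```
['H', 'I']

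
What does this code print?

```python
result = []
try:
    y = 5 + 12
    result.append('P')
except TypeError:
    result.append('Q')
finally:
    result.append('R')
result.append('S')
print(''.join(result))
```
PRS

finally runs after normal execution too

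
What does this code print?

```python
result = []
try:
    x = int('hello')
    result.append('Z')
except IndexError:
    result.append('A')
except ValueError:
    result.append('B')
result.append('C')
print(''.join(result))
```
BC

ValueError is caught by its specific handler, not IndexError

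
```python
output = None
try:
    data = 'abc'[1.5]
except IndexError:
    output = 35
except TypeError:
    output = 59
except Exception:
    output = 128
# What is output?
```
59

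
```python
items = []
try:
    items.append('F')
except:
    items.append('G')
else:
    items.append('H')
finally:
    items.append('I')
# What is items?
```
['F', 'H', 'I']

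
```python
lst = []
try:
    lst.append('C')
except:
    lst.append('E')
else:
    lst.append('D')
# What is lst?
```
['C', 'D']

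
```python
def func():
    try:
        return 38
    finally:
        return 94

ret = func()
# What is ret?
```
94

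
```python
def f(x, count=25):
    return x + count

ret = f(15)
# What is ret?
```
40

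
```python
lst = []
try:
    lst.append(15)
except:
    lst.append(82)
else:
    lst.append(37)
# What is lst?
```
[15, 37]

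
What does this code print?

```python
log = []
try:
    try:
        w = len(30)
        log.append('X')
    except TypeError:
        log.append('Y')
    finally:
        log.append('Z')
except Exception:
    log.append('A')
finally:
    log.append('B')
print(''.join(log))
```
YZB

Both finally blocks run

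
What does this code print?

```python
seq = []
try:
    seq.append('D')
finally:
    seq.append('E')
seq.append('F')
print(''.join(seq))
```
DEF

try/finally without except, no exception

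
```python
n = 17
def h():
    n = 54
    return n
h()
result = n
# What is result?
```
17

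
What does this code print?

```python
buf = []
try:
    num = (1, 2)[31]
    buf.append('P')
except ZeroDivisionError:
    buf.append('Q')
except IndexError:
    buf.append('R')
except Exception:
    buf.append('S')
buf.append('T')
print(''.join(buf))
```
RT

IndexError matches before generic Exception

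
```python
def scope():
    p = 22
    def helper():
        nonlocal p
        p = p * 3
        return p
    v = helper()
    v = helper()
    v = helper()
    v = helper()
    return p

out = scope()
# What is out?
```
1782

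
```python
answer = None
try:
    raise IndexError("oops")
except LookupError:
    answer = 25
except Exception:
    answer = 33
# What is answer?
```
25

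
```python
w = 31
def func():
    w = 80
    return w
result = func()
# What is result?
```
80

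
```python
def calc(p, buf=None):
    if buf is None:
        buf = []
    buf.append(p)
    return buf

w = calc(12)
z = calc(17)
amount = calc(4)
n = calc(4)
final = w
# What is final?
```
[12]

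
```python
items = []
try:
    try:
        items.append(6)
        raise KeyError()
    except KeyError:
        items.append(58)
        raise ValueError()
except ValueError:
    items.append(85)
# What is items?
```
[6, 58, 85]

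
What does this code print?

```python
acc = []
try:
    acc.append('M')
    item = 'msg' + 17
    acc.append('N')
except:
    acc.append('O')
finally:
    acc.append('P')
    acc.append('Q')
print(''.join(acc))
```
MOPQ

Code before exception runs, then except, then all of finally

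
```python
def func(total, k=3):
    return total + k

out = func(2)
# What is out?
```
5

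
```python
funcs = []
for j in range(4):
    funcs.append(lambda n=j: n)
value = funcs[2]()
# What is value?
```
2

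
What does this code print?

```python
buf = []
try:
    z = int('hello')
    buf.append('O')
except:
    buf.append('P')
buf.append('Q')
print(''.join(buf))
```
PQ

Exception raised in try, caught by bare except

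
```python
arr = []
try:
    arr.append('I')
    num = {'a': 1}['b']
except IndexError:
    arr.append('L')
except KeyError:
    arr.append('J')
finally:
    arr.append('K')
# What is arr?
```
['I', 'J', 'K']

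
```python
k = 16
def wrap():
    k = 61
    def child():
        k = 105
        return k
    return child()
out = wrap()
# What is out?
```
105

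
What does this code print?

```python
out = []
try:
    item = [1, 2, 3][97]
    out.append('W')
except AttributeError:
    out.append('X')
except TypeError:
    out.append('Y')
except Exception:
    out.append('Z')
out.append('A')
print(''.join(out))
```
ZA

IndexError not specifically caught, falls to Exception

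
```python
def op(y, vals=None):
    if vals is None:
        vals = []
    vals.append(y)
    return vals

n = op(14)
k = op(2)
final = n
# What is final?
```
[14]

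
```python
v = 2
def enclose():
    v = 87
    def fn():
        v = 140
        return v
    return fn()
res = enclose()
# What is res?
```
140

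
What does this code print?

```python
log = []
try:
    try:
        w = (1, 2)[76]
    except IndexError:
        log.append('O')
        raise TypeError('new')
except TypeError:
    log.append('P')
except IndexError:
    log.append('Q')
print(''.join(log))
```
OP

New TypeError raised, caught by outer TypeError handler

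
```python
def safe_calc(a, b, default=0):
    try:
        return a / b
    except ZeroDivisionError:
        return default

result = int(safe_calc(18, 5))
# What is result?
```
3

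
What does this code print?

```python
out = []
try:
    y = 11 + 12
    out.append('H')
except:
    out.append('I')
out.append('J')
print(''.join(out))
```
HJ

No exception, try block completes normally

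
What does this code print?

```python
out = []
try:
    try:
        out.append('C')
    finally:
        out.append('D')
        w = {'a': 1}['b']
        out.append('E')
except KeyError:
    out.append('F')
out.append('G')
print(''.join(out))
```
CDFG

Exception in inner finally caught by outer except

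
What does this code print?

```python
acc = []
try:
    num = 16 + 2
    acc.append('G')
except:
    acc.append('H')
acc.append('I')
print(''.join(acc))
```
GI

No exception, try block completes normally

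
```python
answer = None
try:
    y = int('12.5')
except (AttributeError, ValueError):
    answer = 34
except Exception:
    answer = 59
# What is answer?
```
34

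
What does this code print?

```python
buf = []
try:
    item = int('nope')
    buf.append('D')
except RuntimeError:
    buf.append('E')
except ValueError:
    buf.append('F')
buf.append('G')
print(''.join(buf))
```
FG

ValueError is caught by its specific handler, not RuntimeError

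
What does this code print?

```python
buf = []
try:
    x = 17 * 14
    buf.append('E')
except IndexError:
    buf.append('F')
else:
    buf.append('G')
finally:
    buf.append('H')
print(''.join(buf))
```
EGH

else runs before finally when no exception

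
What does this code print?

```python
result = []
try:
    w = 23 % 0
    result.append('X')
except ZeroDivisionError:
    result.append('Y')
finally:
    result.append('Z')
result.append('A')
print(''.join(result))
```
YZA

finally always runs, even after exception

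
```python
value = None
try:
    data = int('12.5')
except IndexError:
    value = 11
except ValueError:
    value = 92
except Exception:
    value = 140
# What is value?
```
92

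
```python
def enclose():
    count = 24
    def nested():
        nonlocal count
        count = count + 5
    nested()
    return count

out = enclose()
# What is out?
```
29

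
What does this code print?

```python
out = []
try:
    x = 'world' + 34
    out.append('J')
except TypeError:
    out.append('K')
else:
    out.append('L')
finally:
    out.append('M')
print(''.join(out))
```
KM

Exception: except runs, else skipped, finally runs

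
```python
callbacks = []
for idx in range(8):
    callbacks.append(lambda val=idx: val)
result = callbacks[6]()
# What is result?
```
6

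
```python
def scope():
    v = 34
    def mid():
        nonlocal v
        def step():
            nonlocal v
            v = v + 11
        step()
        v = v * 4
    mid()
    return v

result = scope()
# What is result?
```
180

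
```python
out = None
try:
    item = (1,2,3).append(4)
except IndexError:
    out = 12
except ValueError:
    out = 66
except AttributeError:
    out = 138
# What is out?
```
138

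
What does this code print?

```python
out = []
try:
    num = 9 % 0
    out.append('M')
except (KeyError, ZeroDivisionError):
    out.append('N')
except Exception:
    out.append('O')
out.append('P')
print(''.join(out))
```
NP

ZeroDivisionError matches tuple containing it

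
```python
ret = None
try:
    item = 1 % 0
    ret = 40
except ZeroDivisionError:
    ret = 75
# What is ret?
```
75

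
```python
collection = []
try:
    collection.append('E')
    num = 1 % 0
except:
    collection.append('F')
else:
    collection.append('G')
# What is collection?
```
['E', 'F']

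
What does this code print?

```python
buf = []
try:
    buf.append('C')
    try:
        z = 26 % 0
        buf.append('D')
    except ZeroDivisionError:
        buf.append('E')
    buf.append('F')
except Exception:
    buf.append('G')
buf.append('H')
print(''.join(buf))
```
CEFH

Inner exception caught by inner handler, outer continues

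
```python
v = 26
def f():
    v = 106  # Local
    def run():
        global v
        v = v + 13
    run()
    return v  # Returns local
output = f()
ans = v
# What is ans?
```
39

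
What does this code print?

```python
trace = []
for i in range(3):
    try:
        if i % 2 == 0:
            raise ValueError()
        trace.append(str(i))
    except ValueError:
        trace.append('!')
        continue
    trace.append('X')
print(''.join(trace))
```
!1X!

continue in except skips rest of loop body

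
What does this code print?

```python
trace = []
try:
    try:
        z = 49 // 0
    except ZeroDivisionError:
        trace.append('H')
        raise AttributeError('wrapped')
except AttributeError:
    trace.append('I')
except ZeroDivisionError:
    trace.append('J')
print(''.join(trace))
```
HI

New AttributeError raised, caught by outer AttributeError handler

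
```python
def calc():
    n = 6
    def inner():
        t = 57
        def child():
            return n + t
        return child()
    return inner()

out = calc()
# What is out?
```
63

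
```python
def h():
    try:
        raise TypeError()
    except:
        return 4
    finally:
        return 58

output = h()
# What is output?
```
58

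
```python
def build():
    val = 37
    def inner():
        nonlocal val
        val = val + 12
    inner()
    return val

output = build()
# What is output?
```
49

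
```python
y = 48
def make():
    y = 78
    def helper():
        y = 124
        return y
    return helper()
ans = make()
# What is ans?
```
124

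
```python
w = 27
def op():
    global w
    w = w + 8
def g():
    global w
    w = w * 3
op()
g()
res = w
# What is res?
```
105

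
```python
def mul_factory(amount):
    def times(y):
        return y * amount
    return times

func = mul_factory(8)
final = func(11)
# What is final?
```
88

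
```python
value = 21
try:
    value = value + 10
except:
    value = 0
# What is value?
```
31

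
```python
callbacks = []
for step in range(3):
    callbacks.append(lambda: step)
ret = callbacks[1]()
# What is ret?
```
2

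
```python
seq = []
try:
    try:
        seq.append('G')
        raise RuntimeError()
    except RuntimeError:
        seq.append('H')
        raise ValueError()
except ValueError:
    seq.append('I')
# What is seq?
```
['G', 'H', 'I']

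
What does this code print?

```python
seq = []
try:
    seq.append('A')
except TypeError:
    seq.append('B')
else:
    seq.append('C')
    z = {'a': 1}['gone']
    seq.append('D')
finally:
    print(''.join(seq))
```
AC

Try succeeds, else appends 'C', KeyError in else is uncaught, finally prints before exception propagates ('D' never appended)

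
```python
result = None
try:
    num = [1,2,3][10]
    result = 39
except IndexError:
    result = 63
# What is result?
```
63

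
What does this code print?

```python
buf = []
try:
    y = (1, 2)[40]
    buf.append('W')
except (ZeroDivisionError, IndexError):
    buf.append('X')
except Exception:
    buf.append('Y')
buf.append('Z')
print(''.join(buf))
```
XZ

IndexError matches tuple containing it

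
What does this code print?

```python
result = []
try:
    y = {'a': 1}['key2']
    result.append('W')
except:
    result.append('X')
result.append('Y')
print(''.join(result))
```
XY

Exception raised in try, caught by bare except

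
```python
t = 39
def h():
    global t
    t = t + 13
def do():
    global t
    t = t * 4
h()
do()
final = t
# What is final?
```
208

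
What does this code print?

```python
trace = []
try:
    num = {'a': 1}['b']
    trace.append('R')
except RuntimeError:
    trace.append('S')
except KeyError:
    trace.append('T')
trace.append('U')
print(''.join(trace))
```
TU

KeyError is caught by its specific handler, not RuntimeError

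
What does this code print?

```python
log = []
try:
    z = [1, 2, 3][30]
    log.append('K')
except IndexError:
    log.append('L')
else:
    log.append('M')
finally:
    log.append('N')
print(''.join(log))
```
LN

Exception: except runs, else skipped, finally runs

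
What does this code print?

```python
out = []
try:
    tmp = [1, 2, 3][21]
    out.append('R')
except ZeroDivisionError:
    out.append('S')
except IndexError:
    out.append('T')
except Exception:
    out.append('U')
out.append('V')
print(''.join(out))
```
TV

IndexError matches before generic Exception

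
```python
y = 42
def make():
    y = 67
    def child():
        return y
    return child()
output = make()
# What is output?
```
67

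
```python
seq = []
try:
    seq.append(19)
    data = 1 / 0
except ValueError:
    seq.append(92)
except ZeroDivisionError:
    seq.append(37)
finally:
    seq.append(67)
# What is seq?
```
[19, 37, 67]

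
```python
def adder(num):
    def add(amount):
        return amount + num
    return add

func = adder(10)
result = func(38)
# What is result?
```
48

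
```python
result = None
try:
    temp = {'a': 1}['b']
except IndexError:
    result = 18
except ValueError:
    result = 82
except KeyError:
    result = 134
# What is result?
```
134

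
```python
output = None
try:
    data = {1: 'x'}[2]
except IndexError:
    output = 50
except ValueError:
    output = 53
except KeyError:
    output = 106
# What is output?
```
106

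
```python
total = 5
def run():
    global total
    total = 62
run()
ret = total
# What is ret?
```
62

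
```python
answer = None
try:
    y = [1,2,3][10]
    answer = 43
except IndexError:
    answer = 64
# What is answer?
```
64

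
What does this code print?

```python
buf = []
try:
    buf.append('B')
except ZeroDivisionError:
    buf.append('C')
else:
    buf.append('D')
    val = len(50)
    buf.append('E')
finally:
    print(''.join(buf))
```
BD

Try succeeds, else appends 'D', TypeError in else is uncaught, finally prints before exception propagates ('E' never appended)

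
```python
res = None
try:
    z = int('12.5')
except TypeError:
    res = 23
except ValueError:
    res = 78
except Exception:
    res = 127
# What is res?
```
78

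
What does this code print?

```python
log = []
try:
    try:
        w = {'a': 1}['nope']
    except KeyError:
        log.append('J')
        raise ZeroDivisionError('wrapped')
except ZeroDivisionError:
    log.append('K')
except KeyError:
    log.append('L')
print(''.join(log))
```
JK

New ZeroDivisionError raised, caught by outer ZeroDivisionError handler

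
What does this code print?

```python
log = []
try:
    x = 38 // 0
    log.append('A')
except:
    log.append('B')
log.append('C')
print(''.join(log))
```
BC

Exception raised in try, caught by bare except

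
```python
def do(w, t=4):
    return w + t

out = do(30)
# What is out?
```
34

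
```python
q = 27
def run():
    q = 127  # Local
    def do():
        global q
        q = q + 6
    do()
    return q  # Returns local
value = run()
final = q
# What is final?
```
33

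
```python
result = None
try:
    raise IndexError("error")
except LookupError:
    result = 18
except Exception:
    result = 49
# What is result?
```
18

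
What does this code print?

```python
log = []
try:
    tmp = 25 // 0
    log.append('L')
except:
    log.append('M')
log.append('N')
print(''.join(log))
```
MN

Exception raised in try, caught by bare except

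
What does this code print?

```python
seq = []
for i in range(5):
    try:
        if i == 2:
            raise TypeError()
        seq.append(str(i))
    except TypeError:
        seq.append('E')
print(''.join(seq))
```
01E34

Exception on i=2 caught, loop continues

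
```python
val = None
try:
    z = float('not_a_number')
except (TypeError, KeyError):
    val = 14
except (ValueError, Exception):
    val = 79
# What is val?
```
79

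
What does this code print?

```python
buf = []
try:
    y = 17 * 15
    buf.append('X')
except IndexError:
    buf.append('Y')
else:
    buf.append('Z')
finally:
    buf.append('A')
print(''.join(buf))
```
XZA

else runs before finally when no exception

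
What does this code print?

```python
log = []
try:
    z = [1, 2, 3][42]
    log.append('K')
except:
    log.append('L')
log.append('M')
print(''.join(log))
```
LM

Exception raised in try, caught by bare except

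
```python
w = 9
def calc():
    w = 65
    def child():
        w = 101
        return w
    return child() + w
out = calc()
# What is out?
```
166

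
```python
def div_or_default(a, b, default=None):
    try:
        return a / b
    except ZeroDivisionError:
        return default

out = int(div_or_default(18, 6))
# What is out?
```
3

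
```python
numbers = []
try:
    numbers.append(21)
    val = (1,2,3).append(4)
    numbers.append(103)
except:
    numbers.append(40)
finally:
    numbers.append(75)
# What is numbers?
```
[21, 40, 75]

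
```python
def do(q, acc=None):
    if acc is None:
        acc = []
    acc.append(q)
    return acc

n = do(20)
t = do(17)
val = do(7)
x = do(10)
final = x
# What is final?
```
[10]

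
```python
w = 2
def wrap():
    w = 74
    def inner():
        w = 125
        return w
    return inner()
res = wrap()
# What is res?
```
125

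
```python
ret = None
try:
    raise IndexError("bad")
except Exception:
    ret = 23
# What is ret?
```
23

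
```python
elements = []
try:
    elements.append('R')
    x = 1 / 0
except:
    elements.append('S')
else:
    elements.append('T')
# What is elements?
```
['R', 'S']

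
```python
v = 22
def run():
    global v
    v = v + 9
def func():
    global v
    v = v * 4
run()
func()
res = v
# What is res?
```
124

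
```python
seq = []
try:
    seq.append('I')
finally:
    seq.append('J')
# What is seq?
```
['I', 'J']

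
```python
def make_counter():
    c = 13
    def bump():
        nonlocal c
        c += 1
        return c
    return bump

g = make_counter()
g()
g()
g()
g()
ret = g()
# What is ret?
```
18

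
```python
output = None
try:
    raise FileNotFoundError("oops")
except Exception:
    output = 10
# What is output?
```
10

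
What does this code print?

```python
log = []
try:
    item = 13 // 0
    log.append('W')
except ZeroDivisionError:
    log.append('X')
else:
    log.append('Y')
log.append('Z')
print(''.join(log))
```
XZ

else block skipped when exception is caught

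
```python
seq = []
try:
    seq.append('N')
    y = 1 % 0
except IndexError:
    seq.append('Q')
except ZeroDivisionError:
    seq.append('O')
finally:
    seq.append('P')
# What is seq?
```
['N', 'O', 'P']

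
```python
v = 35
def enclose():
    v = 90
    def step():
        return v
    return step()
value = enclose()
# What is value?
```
90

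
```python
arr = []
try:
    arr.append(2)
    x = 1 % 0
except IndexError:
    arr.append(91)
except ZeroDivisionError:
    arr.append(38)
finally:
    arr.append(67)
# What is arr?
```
[2, 38, 67]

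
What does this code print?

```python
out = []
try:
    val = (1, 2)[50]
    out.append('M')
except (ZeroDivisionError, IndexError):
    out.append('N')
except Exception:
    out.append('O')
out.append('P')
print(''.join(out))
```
NP

IndexError matches tuple containing it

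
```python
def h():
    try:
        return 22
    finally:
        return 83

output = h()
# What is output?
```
83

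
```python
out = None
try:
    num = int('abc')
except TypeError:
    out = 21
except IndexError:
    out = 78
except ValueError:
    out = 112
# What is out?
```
112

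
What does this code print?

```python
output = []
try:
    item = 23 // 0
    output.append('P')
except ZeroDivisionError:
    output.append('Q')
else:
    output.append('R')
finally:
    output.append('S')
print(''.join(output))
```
QS

Exception: except runs, else skipped, finally runs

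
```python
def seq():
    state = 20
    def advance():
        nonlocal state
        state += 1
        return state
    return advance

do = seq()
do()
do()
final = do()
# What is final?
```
23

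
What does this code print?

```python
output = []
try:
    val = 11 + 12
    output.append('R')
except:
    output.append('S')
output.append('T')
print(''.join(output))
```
RT

No exception, try block completes normally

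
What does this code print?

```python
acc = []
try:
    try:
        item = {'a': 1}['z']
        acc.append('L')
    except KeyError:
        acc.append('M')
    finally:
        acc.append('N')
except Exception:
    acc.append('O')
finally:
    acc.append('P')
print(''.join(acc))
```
MNP

Both finally blocks run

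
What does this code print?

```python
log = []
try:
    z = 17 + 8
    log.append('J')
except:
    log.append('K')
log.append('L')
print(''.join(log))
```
JL

No exception, try block completes normally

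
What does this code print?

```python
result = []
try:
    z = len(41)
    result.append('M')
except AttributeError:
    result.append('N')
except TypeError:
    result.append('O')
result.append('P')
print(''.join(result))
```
OP

TypeError is caught by its specific handler, not AttributeError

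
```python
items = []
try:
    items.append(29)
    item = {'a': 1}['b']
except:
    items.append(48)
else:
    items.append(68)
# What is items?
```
[29, 48]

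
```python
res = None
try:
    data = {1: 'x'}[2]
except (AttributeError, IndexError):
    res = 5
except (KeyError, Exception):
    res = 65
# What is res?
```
65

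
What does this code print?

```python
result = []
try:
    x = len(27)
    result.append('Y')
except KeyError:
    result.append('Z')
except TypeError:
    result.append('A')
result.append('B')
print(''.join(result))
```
AB

TypeError is caught by its specific handler, not KeyError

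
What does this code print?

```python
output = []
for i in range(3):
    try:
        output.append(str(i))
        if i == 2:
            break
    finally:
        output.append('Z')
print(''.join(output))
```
0Z1Z2Z

finally runs even when breaking out of loop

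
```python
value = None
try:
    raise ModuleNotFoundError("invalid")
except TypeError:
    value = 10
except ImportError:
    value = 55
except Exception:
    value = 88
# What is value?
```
55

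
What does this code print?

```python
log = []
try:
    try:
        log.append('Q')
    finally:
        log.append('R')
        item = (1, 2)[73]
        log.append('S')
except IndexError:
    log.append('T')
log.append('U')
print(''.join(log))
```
QRTU

Exception in inner finally caught by outer except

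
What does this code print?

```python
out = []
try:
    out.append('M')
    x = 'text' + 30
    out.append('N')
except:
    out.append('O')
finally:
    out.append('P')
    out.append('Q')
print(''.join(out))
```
MOPQ

Code before exception runs, then except, then all of finally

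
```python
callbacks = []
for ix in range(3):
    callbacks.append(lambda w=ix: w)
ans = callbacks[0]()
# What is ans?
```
0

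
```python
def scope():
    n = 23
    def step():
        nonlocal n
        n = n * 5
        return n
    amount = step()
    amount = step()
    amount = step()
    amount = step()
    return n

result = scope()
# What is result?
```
14375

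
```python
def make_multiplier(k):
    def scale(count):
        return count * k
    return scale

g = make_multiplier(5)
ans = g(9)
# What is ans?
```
45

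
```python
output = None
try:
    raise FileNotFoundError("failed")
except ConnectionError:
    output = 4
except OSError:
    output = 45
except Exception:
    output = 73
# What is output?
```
45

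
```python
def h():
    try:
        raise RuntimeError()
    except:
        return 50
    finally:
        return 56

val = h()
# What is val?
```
56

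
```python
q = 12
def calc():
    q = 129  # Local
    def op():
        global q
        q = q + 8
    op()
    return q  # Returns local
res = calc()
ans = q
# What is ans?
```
20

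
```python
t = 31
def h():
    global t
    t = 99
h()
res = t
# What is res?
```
99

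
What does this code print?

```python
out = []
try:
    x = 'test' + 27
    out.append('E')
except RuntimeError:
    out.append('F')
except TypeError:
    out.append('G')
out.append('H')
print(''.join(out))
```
GH

TypeError is caught by its specific handler, not RuntimeError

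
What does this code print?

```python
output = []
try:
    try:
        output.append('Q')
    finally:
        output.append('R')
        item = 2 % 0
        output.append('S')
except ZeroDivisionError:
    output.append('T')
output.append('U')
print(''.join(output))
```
QRTU

Exception in inner finally caught by outer except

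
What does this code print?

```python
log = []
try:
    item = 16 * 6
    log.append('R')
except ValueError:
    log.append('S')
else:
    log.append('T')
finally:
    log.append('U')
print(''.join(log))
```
RTU

else runs before finally when no exception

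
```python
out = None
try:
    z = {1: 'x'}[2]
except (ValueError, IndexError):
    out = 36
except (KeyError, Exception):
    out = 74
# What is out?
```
74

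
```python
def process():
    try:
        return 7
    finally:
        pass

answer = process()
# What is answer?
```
7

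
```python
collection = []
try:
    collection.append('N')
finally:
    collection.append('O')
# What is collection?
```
['N', 'O']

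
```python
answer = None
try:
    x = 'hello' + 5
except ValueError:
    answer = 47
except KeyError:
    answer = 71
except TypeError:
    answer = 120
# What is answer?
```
120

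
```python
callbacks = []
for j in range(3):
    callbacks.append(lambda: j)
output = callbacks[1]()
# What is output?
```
2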